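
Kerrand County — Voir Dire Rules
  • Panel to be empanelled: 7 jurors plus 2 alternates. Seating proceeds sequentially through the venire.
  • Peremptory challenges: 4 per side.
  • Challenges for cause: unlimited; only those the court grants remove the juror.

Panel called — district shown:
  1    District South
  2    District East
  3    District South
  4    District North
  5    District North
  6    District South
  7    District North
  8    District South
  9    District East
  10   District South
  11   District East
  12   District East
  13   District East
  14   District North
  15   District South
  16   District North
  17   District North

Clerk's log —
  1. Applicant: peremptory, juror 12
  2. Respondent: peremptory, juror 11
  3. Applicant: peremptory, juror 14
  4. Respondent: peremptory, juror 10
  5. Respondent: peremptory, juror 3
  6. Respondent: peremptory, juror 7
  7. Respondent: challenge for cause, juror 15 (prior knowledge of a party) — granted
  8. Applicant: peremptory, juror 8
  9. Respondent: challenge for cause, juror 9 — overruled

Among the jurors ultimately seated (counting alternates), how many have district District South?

Removed: #3, #7, #8, #10, #11, #12, #14, #15.
Seated (9 incl. alternates): #1, #2, #4, #5, #6, #9, #13, #16, #17.
Of those, in District South: #1, #6 → 2.

2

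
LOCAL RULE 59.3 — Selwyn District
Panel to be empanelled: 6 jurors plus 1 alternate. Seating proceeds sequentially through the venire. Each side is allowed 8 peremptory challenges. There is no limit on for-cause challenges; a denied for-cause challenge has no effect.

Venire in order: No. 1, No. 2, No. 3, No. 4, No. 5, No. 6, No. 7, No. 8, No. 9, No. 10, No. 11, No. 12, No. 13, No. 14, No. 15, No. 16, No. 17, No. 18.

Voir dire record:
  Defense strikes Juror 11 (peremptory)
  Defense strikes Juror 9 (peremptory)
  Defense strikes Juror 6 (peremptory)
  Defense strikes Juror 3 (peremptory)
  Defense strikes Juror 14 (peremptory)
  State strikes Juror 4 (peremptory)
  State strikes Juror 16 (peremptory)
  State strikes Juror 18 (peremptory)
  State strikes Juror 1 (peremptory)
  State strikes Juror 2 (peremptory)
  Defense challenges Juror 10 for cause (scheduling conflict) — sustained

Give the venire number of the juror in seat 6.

Removed: #1, #2, #3, #4, #6, #9, #10, #11, #14, #16, #18.
Seating in order: seats 1–6 → #5, #7, #8, #12, #13, #15; alternates → #17.
So seat 6 is #15.

15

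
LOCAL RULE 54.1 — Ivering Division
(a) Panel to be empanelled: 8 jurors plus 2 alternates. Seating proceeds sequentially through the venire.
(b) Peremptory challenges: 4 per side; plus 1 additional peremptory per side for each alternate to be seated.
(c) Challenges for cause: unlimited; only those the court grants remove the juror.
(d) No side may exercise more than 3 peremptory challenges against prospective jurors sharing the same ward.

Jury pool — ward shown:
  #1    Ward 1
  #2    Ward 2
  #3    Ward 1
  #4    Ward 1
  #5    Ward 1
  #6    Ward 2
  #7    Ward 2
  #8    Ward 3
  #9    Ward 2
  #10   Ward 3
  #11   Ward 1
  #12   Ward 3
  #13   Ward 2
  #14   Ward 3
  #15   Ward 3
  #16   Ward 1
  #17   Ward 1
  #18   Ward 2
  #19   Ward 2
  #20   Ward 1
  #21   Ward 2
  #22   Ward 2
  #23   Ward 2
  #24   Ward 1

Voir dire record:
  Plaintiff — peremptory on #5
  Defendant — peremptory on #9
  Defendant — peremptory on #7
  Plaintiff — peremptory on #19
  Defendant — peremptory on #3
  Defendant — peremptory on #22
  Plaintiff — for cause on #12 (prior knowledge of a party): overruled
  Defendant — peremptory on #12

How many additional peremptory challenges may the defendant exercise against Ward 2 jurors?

0

Defendant peremptories so far: #9, #7, #3, #22, #12 — 5 of 6 used, 1 left overall.
Against Ward 2: #9, #7, #22 — 3 used; per-ward cap 3 leaves 0.
Binding limit: min(1, 0) = 0.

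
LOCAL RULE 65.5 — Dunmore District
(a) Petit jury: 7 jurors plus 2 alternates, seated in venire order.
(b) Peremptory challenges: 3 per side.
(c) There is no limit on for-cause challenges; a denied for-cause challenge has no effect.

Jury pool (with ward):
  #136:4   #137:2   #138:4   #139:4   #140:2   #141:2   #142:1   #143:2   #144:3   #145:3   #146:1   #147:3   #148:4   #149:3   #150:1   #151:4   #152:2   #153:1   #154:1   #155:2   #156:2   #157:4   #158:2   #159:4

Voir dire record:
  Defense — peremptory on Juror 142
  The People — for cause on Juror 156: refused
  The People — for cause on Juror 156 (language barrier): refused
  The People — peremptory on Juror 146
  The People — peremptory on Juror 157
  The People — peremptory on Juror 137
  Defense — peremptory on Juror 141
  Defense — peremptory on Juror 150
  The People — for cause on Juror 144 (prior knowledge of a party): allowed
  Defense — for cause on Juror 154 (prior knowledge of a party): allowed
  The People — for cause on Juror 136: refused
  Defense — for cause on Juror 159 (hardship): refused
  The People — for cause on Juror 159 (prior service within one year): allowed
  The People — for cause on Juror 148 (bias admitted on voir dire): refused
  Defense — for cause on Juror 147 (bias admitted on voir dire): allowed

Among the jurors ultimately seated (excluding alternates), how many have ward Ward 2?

Removed: #137, #141, #142, #144, #146, #147, #150, #154, #157, #159.
Seated jurors 1–7: #136, #138, #139, #140, #143, #145, #148 (alternates #149, #151 not counted).
Of those, in Ward 2: #140, #143 → 2.

2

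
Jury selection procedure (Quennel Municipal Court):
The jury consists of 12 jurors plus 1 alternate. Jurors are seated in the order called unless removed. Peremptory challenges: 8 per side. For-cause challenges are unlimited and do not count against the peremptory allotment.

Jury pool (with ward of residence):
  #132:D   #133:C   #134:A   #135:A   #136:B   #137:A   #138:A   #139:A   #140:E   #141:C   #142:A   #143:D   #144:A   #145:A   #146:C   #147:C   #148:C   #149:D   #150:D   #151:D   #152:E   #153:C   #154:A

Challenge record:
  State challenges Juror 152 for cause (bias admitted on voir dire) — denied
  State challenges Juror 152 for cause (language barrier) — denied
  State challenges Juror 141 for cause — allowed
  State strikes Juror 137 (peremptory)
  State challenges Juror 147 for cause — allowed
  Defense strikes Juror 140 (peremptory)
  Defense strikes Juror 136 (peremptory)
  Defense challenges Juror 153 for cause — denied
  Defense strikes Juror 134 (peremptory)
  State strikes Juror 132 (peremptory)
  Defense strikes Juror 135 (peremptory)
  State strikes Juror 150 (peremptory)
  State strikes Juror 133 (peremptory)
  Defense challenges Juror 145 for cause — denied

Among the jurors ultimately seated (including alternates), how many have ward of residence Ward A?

Removed: #132, #133, #134, #135, #136, #137, #140, #141, #147, #150.
Seated (13 incl. alternates): #138, #139, #142, #143, #144, #145, #146, #148, #149, #151, #152, #153, #154.
Of those, in Ward A: #138, #139, #142, #144, #145, #154 → 6.

6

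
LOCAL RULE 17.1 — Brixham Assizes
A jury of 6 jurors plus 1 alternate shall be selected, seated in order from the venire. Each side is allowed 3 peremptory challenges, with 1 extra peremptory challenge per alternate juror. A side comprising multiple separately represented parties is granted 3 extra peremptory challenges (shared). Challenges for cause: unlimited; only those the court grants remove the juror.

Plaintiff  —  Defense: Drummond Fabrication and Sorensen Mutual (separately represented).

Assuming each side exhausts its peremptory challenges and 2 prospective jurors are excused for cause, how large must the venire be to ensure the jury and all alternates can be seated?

20

Seats to fill: 6 + 1 alternates = 7.
Peremptories — Plaintiff: 3 + 1×1 = 4; Defense: 3 + 1×1 + 3 = 7; total 11.
For-cause removals: 2.
Minimum venire: 7 + 11 + 2 = 20.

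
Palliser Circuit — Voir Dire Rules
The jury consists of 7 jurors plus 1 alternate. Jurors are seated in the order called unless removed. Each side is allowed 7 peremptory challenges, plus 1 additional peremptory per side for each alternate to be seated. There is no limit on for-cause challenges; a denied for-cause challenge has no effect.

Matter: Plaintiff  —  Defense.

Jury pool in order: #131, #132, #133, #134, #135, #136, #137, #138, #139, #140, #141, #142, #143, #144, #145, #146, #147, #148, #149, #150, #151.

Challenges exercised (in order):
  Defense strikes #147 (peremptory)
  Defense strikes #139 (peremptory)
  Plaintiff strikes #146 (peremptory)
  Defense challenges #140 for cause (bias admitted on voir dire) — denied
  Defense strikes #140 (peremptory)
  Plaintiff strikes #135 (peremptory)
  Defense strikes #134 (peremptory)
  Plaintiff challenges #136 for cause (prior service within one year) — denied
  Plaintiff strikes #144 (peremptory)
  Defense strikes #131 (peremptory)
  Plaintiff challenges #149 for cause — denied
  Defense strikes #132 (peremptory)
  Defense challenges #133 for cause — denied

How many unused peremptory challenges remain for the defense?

Defense allotment: 7 base + 1 × 1 alternate = 8.
Defense peremptories used: #147, #139, #140, #134, #131, #132 — 6 (for-cause on #140, #133 don't count).
Remaining: 8 − 6 = 2.

2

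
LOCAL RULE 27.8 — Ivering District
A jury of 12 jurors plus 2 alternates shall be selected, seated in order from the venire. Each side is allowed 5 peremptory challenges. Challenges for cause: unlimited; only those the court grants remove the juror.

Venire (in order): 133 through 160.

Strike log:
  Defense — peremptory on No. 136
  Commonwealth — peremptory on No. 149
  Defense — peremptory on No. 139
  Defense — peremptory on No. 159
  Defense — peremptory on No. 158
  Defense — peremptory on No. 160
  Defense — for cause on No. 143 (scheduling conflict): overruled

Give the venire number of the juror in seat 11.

145

Removed: #136, #139, #149, #158, #159, #160. (#143 stays — for-cause denied.)
Seating in order: seats 1–12 → #133, #134, #135, #137, #138, #140, #141, #142, #143, #144, #145, #146; alternates → #147, #148.
So seat 11 is #145.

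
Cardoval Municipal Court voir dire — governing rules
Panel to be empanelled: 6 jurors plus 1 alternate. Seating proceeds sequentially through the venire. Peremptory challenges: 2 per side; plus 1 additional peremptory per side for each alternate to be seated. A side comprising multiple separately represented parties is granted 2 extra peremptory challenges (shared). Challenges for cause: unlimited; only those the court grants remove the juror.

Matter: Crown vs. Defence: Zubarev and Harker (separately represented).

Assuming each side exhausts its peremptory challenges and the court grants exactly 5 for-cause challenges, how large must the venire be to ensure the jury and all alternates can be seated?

Seats to fill: 6 + 1 alternates = 7.
Peremptories — Crown: 2 + 1×1 = 3; Defence: 2 + 1×1 + 2 = 5; total 8.
For-cause removals: 5.
Minimum venire: 7 + 8 + 5 = 20.

20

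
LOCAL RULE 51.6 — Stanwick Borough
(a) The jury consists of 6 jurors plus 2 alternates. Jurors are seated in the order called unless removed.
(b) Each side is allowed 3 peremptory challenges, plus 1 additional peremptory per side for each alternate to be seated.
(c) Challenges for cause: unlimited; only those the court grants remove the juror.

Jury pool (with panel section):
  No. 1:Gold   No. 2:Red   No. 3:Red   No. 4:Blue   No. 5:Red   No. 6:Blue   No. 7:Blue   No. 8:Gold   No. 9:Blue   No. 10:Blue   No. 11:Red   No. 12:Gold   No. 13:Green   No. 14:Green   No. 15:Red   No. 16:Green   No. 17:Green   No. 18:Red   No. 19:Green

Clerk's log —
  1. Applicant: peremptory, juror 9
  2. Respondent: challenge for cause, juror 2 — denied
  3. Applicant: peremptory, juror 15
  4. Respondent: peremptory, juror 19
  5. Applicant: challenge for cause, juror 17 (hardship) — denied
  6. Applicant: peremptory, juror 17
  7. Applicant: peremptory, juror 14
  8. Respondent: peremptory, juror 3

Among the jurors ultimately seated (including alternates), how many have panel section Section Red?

Removed: #3, #9, #14, #15, #17, #19.
Seated (8 incl. alternates): #1, #2, #4, #5, #6, #7, #8, #10.
Of those, in Section Red: #2, #5 → 2.

2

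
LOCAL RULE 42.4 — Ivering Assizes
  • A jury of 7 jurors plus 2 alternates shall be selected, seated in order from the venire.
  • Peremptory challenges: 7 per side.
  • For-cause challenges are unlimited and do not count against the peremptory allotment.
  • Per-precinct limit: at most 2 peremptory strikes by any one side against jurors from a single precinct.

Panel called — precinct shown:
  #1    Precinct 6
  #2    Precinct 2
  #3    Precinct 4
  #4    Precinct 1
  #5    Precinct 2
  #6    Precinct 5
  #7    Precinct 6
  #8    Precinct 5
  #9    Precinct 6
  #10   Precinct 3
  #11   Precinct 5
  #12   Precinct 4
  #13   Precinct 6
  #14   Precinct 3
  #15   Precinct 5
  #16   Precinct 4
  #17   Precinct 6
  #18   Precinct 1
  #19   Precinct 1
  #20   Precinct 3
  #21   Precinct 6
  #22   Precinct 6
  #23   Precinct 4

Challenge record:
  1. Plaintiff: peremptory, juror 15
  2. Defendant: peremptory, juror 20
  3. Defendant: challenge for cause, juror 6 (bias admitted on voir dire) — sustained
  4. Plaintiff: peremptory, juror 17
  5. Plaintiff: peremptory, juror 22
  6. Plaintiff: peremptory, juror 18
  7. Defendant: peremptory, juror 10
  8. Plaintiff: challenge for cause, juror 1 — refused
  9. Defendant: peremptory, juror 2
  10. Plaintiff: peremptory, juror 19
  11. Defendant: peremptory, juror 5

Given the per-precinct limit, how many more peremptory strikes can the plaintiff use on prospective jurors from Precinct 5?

1

Plaintiff peremptories so far: #15, #17, #22, #18, #19 — 5 of 7 used, 2 left overall.
Against Precinct 5: #15 — 1 used; per-precinct cap 2 leaves 1.
Binding limit: min(2, 1) = 1.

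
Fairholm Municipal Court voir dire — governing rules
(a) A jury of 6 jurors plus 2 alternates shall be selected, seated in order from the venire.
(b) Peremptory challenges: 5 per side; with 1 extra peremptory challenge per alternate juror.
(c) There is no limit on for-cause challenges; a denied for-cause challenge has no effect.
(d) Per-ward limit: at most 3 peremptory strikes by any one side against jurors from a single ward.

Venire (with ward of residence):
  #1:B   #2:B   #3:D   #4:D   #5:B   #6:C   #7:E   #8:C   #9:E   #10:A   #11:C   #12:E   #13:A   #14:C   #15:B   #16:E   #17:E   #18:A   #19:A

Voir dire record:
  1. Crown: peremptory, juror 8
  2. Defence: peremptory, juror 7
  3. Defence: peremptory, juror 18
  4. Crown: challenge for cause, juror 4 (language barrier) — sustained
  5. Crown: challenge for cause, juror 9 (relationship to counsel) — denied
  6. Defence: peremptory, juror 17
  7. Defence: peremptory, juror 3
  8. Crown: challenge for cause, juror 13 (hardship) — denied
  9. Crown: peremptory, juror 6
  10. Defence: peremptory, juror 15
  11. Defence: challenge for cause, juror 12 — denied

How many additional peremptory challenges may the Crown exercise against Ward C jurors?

1

Crown peremptories so far: #8, #6 — 2 of 7 used, 5 left overall.
Against Ward C: #8, #6 — 2 used; per-ward cap 3 leaves 1.
Binding limit: min(5, 1) = 1.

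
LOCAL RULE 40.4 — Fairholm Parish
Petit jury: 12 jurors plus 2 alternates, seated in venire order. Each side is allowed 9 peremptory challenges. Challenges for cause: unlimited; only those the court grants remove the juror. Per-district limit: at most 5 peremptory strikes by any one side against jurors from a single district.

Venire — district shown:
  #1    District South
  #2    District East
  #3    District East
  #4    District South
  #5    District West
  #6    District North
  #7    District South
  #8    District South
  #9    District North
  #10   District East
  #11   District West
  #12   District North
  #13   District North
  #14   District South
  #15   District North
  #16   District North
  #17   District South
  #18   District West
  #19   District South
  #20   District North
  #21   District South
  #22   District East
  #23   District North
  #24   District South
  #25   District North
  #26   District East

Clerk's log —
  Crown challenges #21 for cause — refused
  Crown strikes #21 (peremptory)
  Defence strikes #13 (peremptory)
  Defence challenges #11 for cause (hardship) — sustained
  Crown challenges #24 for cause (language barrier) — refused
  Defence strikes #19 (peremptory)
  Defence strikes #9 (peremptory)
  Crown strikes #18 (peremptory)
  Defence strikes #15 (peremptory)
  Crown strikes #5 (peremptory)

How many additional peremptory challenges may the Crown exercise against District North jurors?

Crown peremptories so far: #21, #18, #5 — 3 of 9 used, 6 left overall.
Against District North: none yet — per-district cap 5 leaves 5.
Binding limit: min(6, 5) = 5.

5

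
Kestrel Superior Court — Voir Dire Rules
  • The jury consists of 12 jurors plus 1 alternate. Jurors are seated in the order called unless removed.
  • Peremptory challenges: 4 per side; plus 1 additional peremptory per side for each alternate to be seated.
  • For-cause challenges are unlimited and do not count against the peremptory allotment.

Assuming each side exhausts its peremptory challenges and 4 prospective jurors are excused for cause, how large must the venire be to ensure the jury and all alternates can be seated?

Seats to fill: 12 + 1 alternates = 13.
Peremptories: 4 + 1×1 = 5 per side × 2 sides = 10.
For-cause removals: 4.
Minimum venire: 13 + 10 + 4 = 27.

27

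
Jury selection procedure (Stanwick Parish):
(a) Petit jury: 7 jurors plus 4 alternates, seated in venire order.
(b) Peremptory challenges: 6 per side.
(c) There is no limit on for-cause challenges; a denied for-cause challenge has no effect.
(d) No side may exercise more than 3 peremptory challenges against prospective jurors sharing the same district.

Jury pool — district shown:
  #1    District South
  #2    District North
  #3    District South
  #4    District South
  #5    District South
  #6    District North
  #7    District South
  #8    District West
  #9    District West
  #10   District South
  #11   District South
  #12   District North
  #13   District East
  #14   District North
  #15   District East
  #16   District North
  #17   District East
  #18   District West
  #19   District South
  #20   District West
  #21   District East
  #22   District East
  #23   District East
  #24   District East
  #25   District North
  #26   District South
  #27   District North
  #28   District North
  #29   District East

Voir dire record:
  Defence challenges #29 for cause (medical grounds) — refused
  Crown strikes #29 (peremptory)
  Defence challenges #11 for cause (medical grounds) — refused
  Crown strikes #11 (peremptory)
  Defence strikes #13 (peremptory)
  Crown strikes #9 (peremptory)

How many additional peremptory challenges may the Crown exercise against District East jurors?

Crown peremptories so far: #29, #11, #9 — 3 of 6 used, 3 left overall.
Against District East: #29 — 1 used; per-district cap 3 leaves 2.
Binding limit: min(3, 2) = 2.

2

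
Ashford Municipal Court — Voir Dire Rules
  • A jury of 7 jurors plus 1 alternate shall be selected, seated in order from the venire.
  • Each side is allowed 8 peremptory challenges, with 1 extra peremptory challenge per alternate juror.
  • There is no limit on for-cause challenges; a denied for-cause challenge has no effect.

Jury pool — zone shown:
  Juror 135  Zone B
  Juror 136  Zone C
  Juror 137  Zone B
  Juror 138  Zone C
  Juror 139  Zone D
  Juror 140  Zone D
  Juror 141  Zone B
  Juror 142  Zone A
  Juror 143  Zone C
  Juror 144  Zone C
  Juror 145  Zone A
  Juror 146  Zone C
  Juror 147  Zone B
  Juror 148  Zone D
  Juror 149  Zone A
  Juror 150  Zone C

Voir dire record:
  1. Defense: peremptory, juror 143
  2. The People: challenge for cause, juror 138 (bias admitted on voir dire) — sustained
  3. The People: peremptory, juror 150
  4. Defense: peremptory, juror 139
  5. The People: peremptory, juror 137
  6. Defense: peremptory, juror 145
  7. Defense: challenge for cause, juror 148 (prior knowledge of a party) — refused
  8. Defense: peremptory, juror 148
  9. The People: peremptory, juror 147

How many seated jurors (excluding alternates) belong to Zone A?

Removed: #137, #138, #139, #143, #145, #147, #148, #150.
Seated jurors 1–7: #135, #136, #140, #141, #142, #144, #146 (alternates #149 not counted).
Of those, in Zone A: #142 → 1.

1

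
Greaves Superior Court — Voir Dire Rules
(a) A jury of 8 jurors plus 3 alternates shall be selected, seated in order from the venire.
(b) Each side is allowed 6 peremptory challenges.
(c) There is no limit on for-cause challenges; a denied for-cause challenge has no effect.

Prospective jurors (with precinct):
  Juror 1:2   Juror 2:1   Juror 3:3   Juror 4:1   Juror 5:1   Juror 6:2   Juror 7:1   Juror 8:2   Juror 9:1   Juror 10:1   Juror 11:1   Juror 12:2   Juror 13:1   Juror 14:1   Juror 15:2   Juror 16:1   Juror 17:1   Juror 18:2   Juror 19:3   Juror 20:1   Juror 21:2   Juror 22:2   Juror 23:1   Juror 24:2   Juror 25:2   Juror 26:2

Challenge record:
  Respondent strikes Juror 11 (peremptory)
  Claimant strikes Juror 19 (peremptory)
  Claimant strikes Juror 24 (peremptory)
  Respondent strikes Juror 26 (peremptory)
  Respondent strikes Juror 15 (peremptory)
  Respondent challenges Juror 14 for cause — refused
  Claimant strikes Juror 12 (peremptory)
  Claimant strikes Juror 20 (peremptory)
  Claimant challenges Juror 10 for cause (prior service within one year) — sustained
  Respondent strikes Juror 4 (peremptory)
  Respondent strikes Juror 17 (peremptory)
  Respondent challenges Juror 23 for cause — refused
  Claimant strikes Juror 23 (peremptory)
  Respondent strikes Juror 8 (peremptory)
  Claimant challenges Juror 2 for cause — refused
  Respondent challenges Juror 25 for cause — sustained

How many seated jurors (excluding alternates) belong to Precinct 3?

1

Removed: #4, #8, #10, #11, #12, #15, #17, #19, #20, #23, #24, #25, #26.
Seated jurors 1–8: #1, #2, #3, #5, #6, #7, #9, #13 (alternates #14, #16, #18 not counted).
Of those, in Precinct 3: #3 → 1.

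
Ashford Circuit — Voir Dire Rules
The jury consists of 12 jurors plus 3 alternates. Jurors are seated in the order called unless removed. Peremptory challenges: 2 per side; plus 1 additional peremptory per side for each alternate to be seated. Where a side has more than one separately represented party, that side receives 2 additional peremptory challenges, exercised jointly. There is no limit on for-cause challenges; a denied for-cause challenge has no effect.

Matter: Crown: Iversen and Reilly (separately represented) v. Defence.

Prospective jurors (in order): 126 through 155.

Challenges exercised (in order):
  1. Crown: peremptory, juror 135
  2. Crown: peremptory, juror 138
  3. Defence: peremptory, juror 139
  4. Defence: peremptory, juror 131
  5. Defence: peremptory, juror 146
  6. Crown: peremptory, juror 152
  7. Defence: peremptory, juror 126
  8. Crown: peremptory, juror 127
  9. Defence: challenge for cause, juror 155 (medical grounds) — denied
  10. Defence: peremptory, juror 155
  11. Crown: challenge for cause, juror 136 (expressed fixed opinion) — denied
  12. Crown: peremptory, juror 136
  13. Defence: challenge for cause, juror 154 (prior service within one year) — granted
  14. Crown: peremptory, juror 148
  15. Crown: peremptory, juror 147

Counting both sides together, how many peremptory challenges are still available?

Crown allotment: 2 base + 1 × 3 alternates + 2 multi-party = 7. Defence allotment: 2 base + 1 × 3 alternates = 5.
Crown peremptories used: #135, #138, #152, #127, #136, #148, #147 — 7 (the for-cause on #136 doesn't count).
Defence peremptories used: #139, #131, #146, #126, #155 — 5 (for-cause on #155, #154 don't count).
Remaining: (7 − 7) + (5 − 5) = 0.

0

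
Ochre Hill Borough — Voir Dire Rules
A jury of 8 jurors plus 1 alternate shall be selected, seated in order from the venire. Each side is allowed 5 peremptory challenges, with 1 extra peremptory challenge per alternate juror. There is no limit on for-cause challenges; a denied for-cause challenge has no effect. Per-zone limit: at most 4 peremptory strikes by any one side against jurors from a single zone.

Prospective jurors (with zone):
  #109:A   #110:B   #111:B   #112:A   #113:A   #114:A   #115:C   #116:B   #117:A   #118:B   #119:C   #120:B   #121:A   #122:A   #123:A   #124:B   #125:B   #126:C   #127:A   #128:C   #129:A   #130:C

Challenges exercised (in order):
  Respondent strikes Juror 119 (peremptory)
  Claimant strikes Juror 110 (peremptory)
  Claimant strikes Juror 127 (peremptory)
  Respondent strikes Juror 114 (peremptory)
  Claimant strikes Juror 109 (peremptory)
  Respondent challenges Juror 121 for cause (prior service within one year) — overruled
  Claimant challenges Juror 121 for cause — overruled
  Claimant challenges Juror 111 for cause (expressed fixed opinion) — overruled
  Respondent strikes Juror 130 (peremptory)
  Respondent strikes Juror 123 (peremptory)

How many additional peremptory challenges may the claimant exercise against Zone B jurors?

Claimant peremptories so far: #110, #127, #109 — 3 of 6 used, 3 left overall.
Against Zone B: #110 — 1 used; per-zone cap 4 leaves 3.
Binding limit: min(3, 3) = 3.

3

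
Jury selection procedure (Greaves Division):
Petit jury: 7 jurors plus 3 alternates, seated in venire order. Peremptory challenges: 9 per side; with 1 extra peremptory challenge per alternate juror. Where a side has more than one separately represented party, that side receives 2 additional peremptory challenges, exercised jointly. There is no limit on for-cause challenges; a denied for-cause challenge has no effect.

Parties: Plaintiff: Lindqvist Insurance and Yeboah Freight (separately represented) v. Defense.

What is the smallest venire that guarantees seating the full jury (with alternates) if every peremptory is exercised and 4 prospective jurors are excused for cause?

Seats to fill: 7 + 3 alternates = 10.
Peremptories — Plaintiff: 9 + 1×3 + 2 = 14; Defense: 9 + 1×3 = 12; total 26.
For-cause removals: 4.
Minimum venire: 10 + 26 + 4 = 40.

40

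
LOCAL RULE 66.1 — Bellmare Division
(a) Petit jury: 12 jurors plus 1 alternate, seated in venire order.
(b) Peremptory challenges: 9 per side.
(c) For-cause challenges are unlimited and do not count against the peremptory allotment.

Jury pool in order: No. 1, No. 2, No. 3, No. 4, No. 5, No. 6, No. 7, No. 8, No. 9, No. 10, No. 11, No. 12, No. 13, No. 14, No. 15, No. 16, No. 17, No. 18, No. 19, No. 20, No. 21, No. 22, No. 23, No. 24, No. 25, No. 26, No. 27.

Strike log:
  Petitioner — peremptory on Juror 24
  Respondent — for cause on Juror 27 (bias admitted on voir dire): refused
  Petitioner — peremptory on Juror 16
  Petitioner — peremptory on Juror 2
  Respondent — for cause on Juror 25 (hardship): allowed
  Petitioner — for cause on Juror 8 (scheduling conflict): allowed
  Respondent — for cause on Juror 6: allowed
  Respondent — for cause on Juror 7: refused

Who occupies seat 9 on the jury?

12

Removed: #2, #6, #8, #16, #24, #25. (#7, #27 stay — for-cause denied.)
Filling seats in venire order through position 9: #1, #3, #4, #5, #7, #9, #10, #11, #12.
So seat 9 is #12.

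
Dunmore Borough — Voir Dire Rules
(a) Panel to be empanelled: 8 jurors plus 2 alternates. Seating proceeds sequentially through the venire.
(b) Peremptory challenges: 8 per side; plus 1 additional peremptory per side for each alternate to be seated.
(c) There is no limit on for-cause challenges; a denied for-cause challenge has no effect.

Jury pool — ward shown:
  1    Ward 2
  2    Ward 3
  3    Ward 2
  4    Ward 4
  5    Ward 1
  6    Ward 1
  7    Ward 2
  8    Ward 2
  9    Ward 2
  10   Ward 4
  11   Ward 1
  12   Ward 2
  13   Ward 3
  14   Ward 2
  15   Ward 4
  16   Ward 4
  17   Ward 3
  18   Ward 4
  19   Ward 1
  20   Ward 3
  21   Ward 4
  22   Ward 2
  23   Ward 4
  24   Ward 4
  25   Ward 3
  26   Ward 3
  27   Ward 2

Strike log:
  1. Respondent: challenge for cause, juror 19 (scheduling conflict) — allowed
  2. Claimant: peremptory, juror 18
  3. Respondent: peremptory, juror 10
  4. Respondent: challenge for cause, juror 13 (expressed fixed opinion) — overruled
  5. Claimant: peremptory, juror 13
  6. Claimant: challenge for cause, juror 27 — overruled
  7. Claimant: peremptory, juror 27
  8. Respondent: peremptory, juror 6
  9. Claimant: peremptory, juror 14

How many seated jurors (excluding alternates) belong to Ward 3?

1

Removed: #6, #10, #13, #14, #18, #19, #27.
Seated jurors 1–8: #1, #2, #3, #4, #5, #7, #8, #9 (alternates #11, #12 not counted).
Of those, in Ward 3: #2 → 1.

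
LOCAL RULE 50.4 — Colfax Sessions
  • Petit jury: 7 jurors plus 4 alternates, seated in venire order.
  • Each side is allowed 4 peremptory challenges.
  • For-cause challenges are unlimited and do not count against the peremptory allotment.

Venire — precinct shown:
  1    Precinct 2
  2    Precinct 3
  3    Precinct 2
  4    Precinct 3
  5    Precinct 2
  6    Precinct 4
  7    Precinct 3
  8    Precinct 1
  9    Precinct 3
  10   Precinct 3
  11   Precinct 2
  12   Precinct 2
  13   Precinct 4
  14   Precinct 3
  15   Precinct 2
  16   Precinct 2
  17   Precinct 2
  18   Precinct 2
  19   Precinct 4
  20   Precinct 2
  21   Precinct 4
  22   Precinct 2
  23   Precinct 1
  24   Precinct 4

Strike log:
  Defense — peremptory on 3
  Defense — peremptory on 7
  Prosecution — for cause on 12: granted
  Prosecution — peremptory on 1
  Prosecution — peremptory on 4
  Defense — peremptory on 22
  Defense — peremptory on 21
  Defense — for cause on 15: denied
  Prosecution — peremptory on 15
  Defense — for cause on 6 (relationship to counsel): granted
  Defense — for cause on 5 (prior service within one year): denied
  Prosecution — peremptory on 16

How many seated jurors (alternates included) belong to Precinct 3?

Removed: #1, #3, #4, #6, #7, #12, #15, #16, #21, #22.
Seated (11 incl. alternates): #2, #5, #8, #9, #10, #11, #13, #14, #17, #18, #19.
Of those, in Precinct 3: #2, #9, #10, #14 → 4.

4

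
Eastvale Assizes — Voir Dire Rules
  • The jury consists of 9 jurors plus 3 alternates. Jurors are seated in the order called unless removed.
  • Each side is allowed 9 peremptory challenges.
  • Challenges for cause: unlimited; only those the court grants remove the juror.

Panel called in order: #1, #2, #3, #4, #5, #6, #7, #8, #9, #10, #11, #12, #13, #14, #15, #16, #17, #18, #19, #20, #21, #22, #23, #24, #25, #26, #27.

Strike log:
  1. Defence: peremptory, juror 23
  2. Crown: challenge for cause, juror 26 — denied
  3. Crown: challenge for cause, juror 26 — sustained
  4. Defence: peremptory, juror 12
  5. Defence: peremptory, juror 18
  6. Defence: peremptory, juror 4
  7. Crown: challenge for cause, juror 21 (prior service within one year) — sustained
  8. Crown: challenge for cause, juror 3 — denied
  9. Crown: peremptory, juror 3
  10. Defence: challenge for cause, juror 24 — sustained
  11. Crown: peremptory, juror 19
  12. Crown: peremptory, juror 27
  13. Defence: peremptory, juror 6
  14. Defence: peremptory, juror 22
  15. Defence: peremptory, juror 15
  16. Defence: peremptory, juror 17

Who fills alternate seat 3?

Removed: #3, #4, #6, #12, #15, #17, #18, #19, #21, #22, #23, #24, #26, #27.
Seating in order: seats 1–9 → #1, #2, #5, #7, #8, #9, #10, #11, #13; alternates → #14, #16, #20.
So alternate 3 is #20.

20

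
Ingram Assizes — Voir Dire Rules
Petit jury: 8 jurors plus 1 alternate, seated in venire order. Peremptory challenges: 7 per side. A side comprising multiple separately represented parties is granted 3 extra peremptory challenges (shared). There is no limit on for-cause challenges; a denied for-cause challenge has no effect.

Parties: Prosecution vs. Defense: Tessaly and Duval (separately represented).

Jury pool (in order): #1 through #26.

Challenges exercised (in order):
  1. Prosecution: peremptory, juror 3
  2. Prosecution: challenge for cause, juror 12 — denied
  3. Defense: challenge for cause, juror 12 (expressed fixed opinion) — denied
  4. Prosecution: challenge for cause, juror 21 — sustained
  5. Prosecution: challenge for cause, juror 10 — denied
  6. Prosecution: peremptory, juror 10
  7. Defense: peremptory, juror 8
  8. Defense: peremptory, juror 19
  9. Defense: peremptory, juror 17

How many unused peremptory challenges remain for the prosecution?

Prosecution allotment: 7.
Prosecution peremptories used: #3, #10 — 2 (for-cause on #12, #21, #10 don't count).
Remaining: 7 − 2 = 5.

5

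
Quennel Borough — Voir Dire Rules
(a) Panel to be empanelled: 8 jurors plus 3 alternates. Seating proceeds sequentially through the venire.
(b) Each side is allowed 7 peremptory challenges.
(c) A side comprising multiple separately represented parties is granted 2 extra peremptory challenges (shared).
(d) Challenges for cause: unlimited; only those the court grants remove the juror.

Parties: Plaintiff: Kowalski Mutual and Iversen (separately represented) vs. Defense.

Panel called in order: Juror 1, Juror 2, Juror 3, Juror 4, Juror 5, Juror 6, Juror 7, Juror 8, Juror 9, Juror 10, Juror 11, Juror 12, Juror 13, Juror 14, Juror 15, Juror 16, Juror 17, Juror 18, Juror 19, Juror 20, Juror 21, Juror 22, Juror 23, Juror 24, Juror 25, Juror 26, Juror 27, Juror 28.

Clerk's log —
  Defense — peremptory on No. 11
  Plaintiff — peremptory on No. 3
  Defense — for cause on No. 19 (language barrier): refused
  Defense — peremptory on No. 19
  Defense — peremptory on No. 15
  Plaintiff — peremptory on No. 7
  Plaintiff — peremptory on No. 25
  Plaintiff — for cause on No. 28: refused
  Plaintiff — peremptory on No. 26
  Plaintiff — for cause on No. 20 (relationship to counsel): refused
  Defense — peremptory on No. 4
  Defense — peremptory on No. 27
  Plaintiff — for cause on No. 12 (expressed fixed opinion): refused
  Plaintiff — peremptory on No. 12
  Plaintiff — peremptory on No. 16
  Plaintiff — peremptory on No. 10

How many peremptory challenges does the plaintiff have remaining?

2

Plaintiff allotment: 7 base + 2 multi-party = 9.
Plaintiff peremptories used: #3, #7, #25, #26, #12, #16, #10 — 7 (for-cause on #28, #20, #12 don't count).
Remaining: 9 − 7 = 2.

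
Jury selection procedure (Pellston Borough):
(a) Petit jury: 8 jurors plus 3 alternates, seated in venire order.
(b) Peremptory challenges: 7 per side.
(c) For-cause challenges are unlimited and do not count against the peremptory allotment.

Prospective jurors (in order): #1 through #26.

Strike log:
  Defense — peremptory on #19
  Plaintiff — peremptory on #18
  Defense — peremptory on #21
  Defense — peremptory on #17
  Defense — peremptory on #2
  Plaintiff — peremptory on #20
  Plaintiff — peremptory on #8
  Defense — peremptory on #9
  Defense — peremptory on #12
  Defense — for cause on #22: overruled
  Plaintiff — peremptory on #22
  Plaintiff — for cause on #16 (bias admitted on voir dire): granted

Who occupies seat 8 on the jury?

11

Removed: #2, #8, #9, #12, #16, #17, #18, #19, #20, #21, #22.
Seating in order: seats 1–8 → #1, #3, #4, #5, #6, #7, #10, #11; alternates → #13, #14, #15.
So seat 8 is #11.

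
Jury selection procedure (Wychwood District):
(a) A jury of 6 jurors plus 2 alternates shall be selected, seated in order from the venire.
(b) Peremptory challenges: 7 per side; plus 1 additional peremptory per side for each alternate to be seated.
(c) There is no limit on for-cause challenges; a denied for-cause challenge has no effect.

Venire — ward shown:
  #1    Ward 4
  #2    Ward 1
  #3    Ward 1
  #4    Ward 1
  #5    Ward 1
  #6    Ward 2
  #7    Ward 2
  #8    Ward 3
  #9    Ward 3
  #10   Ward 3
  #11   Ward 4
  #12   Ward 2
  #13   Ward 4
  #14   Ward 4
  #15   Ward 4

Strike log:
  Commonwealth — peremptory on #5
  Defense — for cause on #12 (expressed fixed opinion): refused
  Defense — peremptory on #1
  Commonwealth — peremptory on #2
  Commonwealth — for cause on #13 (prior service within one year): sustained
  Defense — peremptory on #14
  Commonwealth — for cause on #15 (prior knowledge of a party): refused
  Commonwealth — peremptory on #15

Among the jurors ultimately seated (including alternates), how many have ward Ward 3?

Removed: #1, #2, #5, #13, #14, #15.
Seated (8 incl. alternates): #3, #4, #6, #7, #8, #9, #10, #11.
Of those, in Ward 3: #8, #9, #10 → 3.

3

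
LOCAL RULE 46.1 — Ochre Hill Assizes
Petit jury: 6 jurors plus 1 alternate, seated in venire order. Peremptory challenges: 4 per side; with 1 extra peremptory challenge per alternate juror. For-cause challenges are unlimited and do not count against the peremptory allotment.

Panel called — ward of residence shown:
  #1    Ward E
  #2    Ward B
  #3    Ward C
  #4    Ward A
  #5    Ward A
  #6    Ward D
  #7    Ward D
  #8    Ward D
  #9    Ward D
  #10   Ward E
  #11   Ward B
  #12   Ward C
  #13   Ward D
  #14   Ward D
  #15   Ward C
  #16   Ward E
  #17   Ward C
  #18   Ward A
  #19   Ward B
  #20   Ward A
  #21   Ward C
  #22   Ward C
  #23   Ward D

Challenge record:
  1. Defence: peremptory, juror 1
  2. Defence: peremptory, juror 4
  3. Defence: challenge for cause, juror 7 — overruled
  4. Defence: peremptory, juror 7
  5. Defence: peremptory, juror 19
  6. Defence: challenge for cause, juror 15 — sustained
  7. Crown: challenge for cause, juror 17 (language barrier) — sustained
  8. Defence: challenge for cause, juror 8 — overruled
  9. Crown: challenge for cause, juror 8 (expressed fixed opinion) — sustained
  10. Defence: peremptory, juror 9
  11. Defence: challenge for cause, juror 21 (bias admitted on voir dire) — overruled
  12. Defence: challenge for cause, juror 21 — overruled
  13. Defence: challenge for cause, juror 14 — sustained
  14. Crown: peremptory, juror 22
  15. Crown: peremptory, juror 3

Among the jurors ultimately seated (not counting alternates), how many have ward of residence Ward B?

Removed: #1, #3, #4, #7, #8, #9, #14, #15, #17, #19, #22.
Seated jurors 1–6: #2, #5, #6, #10, #11, #12 (alternates #13 not counted).
Of those, in Ward B: #2, #11 → 2.

2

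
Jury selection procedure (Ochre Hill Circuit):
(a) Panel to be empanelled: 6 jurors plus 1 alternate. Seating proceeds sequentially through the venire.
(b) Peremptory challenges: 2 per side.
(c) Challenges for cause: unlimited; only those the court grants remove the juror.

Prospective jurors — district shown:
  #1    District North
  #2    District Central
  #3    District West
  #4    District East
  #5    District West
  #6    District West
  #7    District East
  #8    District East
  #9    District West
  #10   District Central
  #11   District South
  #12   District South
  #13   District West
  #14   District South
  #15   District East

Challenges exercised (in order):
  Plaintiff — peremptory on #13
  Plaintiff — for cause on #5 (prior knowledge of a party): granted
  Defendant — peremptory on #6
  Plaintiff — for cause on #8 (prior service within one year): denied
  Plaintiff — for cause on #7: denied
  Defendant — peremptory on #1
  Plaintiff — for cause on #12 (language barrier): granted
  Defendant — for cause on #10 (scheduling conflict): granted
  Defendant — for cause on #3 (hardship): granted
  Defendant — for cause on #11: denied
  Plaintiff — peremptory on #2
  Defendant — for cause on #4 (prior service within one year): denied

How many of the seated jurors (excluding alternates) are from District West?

Removed: #1, #2, #3, #5, #6, #10, #12, #13.
Seated jurors 1–6: #4, #7, #8, #9, #11, #14 (alternates #15 not counted).
Of those, in District West: #9 → 1.

1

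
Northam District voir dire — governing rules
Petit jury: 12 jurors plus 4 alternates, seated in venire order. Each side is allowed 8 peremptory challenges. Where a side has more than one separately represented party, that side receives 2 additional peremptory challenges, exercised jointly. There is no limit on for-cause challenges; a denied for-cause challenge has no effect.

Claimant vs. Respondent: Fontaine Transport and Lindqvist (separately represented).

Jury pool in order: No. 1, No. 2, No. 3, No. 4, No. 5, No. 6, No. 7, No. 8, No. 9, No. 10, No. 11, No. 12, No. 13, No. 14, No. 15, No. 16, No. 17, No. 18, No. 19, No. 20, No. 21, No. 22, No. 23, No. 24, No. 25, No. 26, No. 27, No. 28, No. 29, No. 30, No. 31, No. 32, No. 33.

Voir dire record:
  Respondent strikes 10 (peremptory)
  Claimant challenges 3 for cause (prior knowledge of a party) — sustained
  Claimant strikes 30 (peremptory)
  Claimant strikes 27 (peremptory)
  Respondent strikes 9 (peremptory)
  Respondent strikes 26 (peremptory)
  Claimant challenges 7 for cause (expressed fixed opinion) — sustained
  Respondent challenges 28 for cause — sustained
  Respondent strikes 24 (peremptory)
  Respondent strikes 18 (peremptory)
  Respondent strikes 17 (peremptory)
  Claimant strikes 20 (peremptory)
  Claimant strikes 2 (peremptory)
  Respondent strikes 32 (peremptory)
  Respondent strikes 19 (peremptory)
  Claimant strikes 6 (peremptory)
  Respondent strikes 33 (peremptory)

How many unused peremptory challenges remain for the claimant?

Claimant allotment: 8.
Claimant peremptories used: #30, #27, #20, #2, #6 — 5 (for-cause on #3, #7 don't count).
Remaining: 8 − 5 = 3.

3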